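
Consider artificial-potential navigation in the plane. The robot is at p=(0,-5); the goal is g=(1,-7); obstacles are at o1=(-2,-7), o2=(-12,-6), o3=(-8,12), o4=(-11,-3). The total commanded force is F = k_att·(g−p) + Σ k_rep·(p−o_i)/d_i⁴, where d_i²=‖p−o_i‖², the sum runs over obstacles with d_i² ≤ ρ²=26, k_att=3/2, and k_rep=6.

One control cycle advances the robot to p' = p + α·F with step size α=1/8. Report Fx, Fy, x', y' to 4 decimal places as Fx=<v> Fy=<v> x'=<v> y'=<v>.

Fx=1.6875 Fy=-2.8125 x'=0.2109 y'=-5.3516

F_att = 3/2·(g−p) = 3/2·(1,-2) = (1.5000,-3.0000)
o1: d²=8 ≤ ρ²=26; F_rep = 6·(2,2)/8² = (0.1875,0.1875)
o2: d²=145 > ρ²=26 → inactive
o3: d²=353 > ρ²=26 → inactive
o4: d²=125 > ρ²=26 → inactive
F = F_att + ΣF_rep = (1.6875,-2.8125)
p' = p + 1/8·F = (0.2109,-5.3516)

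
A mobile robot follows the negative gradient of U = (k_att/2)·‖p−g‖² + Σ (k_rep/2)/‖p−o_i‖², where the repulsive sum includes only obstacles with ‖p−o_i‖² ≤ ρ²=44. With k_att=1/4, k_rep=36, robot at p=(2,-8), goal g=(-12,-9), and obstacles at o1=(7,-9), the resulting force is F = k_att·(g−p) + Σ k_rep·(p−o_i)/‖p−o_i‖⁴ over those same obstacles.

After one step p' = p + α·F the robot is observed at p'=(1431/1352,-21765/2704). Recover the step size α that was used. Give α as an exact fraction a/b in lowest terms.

α = 1/4

F_att = 1/4·(g−p) = 1/4·(-14,-1) = (-3.5000,-0.2500)
o1: d²=26 ≤ ρ²=44; F_rep = 36·(-5,1)/26² = (-0.2663,0.0533)
F = F_att + ΣF_rep = (-3.7663,-0.1967)
Δp = p'−p = (-0.9416,-0.0492); α = Δx/Fx = (-1273/1352) / (-1273/338) = 1/4
check: Δy/Fy = (-133/2704) / (-133/676) = 1/4 ✓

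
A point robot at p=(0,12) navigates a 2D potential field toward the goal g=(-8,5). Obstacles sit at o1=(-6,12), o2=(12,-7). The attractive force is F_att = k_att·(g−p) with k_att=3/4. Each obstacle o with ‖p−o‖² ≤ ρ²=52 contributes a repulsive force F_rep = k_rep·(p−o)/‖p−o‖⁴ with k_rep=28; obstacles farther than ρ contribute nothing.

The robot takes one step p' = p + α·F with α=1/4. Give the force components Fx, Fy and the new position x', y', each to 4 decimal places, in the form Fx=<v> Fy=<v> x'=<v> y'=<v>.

Fx=-5.8704 Fy=-5.2500 x'=-1.4676 y'=10.6875

F_att = 3/4·(g−p) = 3/4·(-8,-7) = (-6.0000,-5.2500)
o1: d²=36 ≤ ρ²=52; F_rep = 28·(6,0)/36² = (0.1296,0.0000)
o2: d²=505 > ρ²=52 → inactive
F = F_att + ΣF_rep = (-5.8704,-5.2500)
p' = p + 1/4·F = (-1.4676,10.6875)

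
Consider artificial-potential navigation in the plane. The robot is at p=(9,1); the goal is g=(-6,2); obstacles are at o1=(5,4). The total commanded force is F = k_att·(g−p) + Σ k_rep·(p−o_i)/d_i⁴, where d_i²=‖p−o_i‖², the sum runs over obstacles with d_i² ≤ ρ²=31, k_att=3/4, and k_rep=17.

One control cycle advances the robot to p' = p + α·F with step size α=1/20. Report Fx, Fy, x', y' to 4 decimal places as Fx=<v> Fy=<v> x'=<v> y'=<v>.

F_att = 3/4·(g−p) = 3/4·(-15,1) = (-11.2500,0.7500)
o1: d²=25 ≤ ρ²=31; F_rep = 17·(4,-3)/25² = (0.1088,-0.0816)
F = F_att + ΣF_rep = (-11.1412,0.6684)
p' = p + 1/20·F = (8.4429,1.0334)

Fx=-11.1412 Fy=0.6684 x'=8.4429 y'=1.0334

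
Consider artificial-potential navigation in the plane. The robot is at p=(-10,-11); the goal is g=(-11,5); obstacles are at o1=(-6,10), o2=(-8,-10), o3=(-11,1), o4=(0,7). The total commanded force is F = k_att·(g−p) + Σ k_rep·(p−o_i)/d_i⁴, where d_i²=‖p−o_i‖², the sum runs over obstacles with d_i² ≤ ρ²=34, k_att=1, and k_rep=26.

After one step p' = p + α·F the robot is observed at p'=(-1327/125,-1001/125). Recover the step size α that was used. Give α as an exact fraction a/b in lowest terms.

F_att = 1·(g−p) = 1·(-1,16) = (-1.0000,16.0000)
o1: d²=457 > ρ²=34 → inactive
o2: d²=5 ≤ ρ²=34; F_rep = 26·(-2,-1)/5² = (-2.0800,-1.0400)
o3: d²=145 > ρ²=34 → inactive
o4: d²=424 > ρ²=34 → inactive
F = F_att + ΣF_rep = (-3.0800,14.9600)
Δp = p'−p = (-0.6160,2.9920); α = Δx/Fx = (-77/125) / (-77/25) = 1/5
check: Δy/Fy = (374/125) / (374/25) = 1/5 ✓

α = 1/5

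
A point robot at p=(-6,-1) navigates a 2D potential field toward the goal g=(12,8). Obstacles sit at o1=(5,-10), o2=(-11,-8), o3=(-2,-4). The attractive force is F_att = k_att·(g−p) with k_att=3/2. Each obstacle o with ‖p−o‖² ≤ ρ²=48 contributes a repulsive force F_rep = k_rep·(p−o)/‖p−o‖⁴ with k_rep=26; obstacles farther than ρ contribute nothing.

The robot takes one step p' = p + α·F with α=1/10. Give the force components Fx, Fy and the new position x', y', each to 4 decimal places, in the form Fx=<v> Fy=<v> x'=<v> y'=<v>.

Fx=26.8336 Fy=13.6248 x'=-3.3166 y'=0.3625

F_att = 3/2·(g−p) = 3/2·(18,9) = (27.0000,13.5000)
o1: d²=202 > ρ²=48 → inactive
o2: d²=74 > ρ²=48 → inactive
o3: d²=25 ≤ ρ²=48; F_rep = 26·(-4,3)/25² = (-0.1664,0.1248)
F = F_att + ΣF_rep = (26.8336,13.6248)
p' = p + 1/10·F = (-3.3166,0.3625)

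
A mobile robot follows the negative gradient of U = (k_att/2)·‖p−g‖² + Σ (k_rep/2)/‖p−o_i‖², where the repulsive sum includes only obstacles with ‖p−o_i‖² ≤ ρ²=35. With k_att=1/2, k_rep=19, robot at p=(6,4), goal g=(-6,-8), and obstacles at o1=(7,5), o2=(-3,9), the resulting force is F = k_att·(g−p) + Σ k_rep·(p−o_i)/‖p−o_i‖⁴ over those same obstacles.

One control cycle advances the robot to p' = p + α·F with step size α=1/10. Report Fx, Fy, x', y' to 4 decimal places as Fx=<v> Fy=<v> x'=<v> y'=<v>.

Fx=-10.7500 Fy=-10.7500 x'=4.9250 y'=2.9250

F_att = 1/2·(g−p) = 1/2·(-12,-12) = (-6.0000,-6.0000)
o1: d²=2 ≤ ρ²=35; F_rep = 19·(-1,-1)/2² = (-4.7500,-4.7500)
o2: d²=106 > ρ²=35 → inactive
F = F_att + ΣF_rep = (-10.7500,-10.7500)
p' = p + 1/10·F = (4.9250,2.9250)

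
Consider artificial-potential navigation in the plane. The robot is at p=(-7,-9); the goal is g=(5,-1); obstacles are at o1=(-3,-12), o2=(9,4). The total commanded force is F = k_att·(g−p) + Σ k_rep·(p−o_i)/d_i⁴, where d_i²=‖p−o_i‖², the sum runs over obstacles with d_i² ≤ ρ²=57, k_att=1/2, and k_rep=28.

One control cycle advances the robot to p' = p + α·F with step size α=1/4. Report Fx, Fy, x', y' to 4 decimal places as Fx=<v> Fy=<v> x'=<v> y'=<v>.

F_att = 1/2·(g−p) = 1/2·(12,8) = (6.0000,4.0000)
o1: d²=25 ≤ ρ²=57; F_rep = 28·(-4,3)/25² = (-0.1792,0.1344)
o2: d²=425 > ρ²=57 → inactive
F = F_att + ΣF_rep = (5.8208,4.1344)
p' = p + 1/4·F = (-5.5448,-7.9664)

Fx=5.8208 Fy=4.1344 x'=-5.5448 y'=-7.9664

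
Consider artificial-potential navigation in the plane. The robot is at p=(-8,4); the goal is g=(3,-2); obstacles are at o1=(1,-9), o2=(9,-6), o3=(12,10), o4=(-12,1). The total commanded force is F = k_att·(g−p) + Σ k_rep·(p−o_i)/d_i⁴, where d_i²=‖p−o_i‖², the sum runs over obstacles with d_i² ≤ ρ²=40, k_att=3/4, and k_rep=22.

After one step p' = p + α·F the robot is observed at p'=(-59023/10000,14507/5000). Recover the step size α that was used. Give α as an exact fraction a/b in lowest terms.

α = 1/4

F_att = 3/4·(g−p) = 3/4·(11,-6) = (8.2500,-4.5000)
o1: d²=250 > ρ²=40 → inactive
o2: d²=389 > ρ²=40 → inactive
o3: d²=436 > ρ²=40 → inactive
o4: d²=25 ≤ ρ²=40; F_rep = 22·(4,3)/25² = (0.1408,0.1056)
F = F_att + ΣF_rep = (8.3908,-4.3944)
Δp = p'−p = (2.0977,-1.0986); α = Δx/Fx = (20977/10000) / (20977/2500) = 1/4
check: Δy/Fy = (-5493/5000) / (-5493/1250) = 1/4 ✓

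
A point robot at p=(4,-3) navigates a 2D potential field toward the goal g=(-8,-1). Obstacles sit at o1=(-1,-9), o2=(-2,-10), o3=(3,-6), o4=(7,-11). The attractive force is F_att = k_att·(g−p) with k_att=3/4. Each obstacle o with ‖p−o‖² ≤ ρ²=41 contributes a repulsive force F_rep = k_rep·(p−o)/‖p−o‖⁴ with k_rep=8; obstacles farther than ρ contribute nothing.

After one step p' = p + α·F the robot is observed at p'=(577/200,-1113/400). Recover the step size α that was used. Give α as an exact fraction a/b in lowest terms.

α = 1/8

F_att = 3/4·(g−p) = 3/4·(-12,2) = (-9.0000,1.5000)
o1: d²=61 > ρ²=41 → inactive
o2: d²=85 > ρ²=41 → inactive
o3: d²=10 ≤ ρ²=41; F_rep = 8·(1,3)/10² = (0.0800,0.2400)
o4: d²=73 > ρ²=41 → inactive
F = F_att + ΣF_rep = (-8.9200,1.7400)
Δp = p'−p = (-1.1150,0.2175); α = Δx/Fx = (-223/200) / (-223/25) = 1/8
check: Δy/Fy = (87/400) / (87/50) = 1/8 ✓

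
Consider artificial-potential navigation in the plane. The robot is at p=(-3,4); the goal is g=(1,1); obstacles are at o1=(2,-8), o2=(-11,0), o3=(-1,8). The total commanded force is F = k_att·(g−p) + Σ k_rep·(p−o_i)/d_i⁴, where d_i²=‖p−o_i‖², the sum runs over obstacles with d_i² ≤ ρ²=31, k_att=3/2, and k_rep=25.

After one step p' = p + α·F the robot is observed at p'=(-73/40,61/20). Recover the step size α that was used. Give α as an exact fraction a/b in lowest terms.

F_att = 3/2·(g−p) = 3/2·(4,-3) = (6.0000,-4.5000)
o1: d²=169 > ρ²=31 → inactive
o2: d²=80 > ρ²=31 → inactive
o3: d²=20 ≤ ρ²=31; F_rep = 25·(-2,-4)/20² = (-0.1250,-0.2500)
F = F_att + ΣF_rep = (5.8750,-4.7500)
Δp = p'−p = (1.1750,-0.9500); α = Δx/Fx = (47/40) / (47/8) = 1/5
check: Δy/Fy = (-19/20) / (-19/4) = 1/5 ✓

α = 1/5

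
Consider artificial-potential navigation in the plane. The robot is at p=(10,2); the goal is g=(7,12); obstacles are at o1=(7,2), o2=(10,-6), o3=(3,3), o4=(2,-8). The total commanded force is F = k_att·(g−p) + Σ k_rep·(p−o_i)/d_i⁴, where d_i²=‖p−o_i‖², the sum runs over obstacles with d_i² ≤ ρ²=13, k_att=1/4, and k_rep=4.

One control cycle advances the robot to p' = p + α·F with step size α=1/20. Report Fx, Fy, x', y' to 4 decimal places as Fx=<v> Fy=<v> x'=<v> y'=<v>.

F_att = 1/4·(g−p) = 1/4·(-3,10) = (-0.7500,2.5000)
o1: d²=9 ≤ ρ²=13; F_rep = 4·(3,0)/9² = (0.1481,0.0000)
o2: d²=64 > ρ²=13 → inactive
o3: d²=50 > ρ²=13 → inactive
o4: d²=164 > ρ²=13 → inactive
F = F_att + ΣF_rep = (-0.6019,2.5000)
p' = p + 1/20·F = (9.9699,2.1250)

Fx=-0.6019 Fy=2.5000 x'=9.9699 y'=2.1250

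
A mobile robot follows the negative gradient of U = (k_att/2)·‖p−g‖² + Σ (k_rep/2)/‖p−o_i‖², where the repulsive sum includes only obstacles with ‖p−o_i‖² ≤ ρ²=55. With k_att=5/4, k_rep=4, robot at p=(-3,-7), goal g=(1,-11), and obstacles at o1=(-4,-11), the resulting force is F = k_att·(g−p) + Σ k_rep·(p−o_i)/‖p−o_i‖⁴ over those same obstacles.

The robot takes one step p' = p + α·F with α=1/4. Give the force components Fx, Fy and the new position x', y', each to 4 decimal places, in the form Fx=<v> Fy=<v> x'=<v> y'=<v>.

F_att = 5/4·(g−p) = 5/4·(4,-4) = (5.0000,-5.0000)
o1: d²=17 ≤ ρ²=55; F_rep = 4·(1,4)/17² = (0.0138,0.0554)
F = F_att + ΣF_rep = (5.0138,-4.9446)
p' = p + 1/4·F = (-1.7465,-8.2362)

Fx=5.0138 Fy=-4.9446 x'=-1.7465 y'=-8.2362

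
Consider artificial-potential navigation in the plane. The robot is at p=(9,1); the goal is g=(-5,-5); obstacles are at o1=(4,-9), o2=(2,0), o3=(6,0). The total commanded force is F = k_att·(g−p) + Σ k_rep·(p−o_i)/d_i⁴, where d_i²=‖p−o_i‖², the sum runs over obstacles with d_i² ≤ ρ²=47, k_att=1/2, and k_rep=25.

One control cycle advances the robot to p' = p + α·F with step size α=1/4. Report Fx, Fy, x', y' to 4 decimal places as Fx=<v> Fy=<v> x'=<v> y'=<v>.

Fx=-6.2500 Fy=-2.7500 x'=7.4375 y'=0.3125

F_att = 1/2·(g−p) = 1/2·(-14,-6) = (-7.0000,-3.0000)
o1: d²=125 > ρ²=47 → inactive
o2: d²=50 > ρ²=47 → inactive
o3: d²=10 ≤ ρ²=47; F_rep = 25·(3,1)/10² = (0.7500,0.2500)
F = F_att + ΣF_rep = (-6.2500,-2.7500)
p' = p + 1/4·F = (7.4375,0.3125)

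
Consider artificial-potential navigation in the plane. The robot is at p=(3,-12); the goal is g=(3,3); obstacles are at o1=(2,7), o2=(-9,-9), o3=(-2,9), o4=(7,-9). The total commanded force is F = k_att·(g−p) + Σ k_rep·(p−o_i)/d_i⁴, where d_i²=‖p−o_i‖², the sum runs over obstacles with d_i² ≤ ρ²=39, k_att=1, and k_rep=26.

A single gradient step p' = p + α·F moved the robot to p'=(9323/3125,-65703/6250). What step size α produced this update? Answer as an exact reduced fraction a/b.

F_att = 1·(g−p) = 1·(0,15) = (0.0000,15.0000)
o1: d²=362 > ρ²=39 → inactive
o2: d²=153 > ρ²=39 → inactive
o3: d²=466 > ρ²=39 → inactive
o4: d²=25 ≤ ρ²=39; F_rep = 26·(-4,-3)/25² = (-0.1664,-0.1248)
F = F_att + ΣF_rep = (-0.1664,14.8752)
Δp = p'−p = (-0.0166,1.4875); α = Δx/Fx = (-52/3125) / (-104/625) = 1/10
check: Δy/Fy = (9297/6250) / (9297/625) = 1/10 ✓

α = 1/10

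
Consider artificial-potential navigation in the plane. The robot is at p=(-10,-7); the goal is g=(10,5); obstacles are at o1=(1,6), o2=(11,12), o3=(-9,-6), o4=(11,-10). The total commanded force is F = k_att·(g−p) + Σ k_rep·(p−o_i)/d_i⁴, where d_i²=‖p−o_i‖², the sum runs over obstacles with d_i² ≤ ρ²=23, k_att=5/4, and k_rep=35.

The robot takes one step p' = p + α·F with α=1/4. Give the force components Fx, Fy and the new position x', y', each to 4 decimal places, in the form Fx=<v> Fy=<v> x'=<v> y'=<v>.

F_att = 5/4·(g−p) = 5/4·(20,12) = (25.0000,15.0000)
o1: d²=290 > ρ²=23 → inactive
o2: d²=802 > ρ²=23 → inactive
o3: d²=2 ≤ ρ²=23; F_rep = 35·(-1,-1)/2² = (-8.7500,-8.7500)
o4: d²=450 > ρ²=23 → inactive
F = F_att + ΣF_rep = (16.2500,6.2500)
p' = p + 1/4·F = (-5.9375,-5.4375)

Fx=16.2500 Fy=6.2500 x'=-5.9375 y'=-5.4375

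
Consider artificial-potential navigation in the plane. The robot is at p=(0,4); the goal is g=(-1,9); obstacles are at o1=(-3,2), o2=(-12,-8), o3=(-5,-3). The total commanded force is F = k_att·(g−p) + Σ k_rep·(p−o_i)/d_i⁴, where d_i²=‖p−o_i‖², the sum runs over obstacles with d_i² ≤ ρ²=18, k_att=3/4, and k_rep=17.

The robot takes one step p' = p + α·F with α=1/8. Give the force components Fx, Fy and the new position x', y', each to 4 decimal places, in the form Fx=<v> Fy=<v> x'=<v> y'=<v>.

F_att = 3/4·(g−p) = 3/4·(-1,5) = (-0.7500,3.7500)
o1: d²=13 ≤ ρ²=18; F_rep = 17·(3,2)/13² = (0.3018,0.2012)
o2: d²=288 > ρ²=18 → inactive
o3: d²=74 > ρ²=18 → inactive
F = F_att + ΣF_rep = (-0.4482,3.9512)
p' = p + 1/8·F = (-0.0560,4.4939)

Fx=-0.4482 Fy=3.9512 x'=-0.0560 y'=4.4939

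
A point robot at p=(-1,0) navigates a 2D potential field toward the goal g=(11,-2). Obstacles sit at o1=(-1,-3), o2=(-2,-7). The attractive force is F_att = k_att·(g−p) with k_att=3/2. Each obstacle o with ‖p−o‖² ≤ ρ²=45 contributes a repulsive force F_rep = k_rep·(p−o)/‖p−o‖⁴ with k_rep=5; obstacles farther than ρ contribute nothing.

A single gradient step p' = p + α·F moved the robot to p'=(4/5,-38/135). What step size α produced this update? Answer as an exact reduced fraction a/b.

α = 1/10

F_att = 3/2·(g−p) = 3/2·(12,-2) = (18.0000,-3.0000)
o1: d²=9 ≤ ρ²=45; F_rep = 5·(0,3)/9² = (0.0000,0.1852)
o2: d²=50 > ρ²=45 → inactive
F = F_att + ΣF_rep = (18.0000,-2.8148)
Δp = p'−p = (1.8000,-0.2815); α = Δx/Fx = (9/5) / (18) = 1/10
check: Δy/Fy = (-38/135) / (-76/27) = 1/10 ✓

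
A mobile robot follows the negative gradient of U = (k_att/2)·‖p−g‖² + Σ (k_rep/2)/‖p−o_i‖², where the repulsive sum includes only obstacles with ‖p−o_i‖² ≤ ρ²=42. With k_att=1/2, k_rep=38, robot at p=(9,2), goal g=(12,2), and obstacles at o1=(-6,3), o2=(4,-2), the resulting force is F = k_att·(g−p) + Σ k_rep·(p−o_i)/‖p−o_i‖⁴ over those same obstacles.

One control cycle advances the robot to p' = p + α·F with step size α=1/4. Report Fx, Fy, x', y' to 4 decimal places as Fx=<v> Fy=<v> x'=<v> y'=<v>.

F_att = 1/2·(g−p) = 1/2·(3,0) = (1.5000,0.0000)
o1: d²=226 > ρ²=42 → inactive
o2: d²=41 ≤ ρ²=42; F_rep = 38·(5,4)/41² = (0.1130,0.0904)
F = F_att + ΣF_rep = (1.6130,0.0904)
p' = p + 1/4·F = (9.4033,2.0226)

Fx=1.6130 Fy=0.0904 x'=9.4033 y'=2.0226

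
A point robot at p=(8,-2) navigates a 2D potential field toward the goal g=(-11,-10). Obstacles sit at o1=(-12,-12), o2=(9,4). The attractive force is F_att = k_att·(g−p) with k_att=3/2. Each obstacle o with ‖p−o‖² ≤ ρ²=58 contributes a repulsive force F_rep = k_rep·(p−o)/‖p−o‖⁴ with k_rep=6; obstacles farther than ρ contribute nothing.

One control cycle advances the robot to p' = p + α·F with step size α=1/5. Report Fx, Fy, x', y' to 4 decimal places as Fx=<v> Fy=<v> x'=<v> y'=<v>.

F_att = 3/2·(g−p) = 3/2·(-19,-8) = (-28.5000,-12.0000)
o1: d²=500 > ρ²=58 → inactive
o2: d²=37 ≤ ρ²=58; F_rep = 6·(-1,-6)/37² = (-0.0044,-0.0263)
F = F_att + ΣF_rep = (-28.5044,-12.0263)
p' = p + 1/5·F = (2.2991,-4.4053)

Fx=-28.5044 Fy=-12.0263 x'=2.2991 y'=-4.4053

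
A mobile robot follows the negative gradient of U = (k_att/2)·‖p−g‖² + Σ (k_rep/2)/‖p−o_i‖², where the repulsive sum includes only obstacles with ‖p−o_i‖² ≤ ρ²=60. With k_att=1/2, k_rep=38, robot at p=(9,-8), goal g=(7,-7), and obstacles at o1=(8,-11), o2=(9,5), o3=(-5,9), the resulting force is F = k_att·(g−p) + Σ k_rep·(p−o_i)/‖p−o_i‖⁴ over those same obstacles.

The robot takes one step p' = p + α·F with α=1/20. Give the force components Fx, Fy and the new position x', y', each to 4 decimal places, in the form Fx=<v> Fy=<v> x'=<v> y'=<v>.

Fx=-0.6200 Fy=1.6400 x'=8.9690 y'=-7.9180

F_att = 1/2·(g−p) = 1/2·(-2,1) = (-1.0000,0.5000)
o1: d²=10 ≤ ρ²=60; F_rep = 38·(1,3)/10² = (0.3800,1.1400)
o2: d²=169 > ρ²=60 → inactive
o3: d²=485 > ρ²=60 → inactive
F = F_att + ΣF_rep = (-0.6200,1.6400)
p' = p + 1/20·F = (8.9690,-7.9180)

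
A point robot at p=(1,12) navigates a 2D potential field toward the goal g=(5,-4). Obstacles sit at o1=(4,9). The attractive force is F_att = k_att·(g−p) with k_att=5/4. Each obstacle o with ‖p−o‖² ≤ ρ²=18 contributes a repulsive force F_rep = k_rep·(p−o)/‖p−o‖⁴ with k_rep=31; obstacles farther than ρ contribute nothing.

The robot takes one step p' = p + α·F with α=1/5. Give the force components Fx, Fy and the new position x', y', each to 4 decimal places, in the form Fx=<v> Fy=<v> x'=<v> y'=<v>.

Fx=4.7130 Fy=-19.7130 x'=1.9426 y'=8.0574

F_att = 5/4·(g−p) = 5/4·(4,-16) = (5.0000,-20.0000)
o1: d²=18 ≤ ρ²=18; F_rep = 31·(-3,3)/18² = (-0.2870,0.2870)
F = F_att + ΣF_rep = (4.7130,-19.7130)
p' = p + 1/5·F = (1.9426,8.0574)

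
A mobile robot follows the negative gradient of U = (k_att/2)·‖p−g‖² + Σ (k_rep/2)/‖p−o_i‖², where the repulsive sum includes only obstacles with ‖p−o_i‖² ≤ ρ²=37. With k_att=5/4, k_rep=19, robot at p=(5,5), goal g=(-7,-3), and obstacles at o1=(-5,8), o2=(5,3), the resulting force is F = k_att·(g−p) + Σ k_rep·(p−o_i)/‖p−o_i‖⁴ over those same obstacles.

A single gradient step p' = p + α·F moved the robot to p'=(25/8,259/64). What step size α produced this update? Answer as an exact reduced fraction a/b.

F_att = 5/4·(g−p) = 5/4·(-12,-8) = (-15.0000,-10.0000)
o1: d²=109 > ρ²=37 → inactive
o2: d²=4 ≤ ρ²=37; F_rep = 19·(0,2)/4² = (0.0000,2.3750)
F = F_att + ΣF_rep = (-15.0000,-7.6250)
Δp = p'−p = (-1.8750,-0.9531); α = Δx/Fx = (-15/8) / (-15) = 1/8
check: Δy/Fy = (-61/64) / (-61/8) = 1/8 ✓

α = 1/8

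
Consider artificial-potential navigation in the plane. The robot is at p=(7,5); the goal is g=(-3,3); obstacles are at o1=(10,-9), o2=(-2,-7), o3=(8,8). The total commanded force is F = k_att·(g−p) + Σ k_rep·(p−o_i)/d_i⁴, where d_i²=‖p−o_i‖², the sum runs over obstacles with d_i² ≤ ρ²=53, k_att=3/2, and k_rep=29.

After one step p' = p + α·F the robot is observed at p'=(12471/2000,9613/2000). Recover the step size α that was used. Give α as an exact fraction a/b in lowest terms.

F_att = 3/2·(g−p) = 3/2·(-10,-2) = (-15.0000,-3.0000)
o1: d²=205 > ρ²=53 → inactive
o2: d²=225 > ρ²=53 → inactive
o3: d²=10 ≤ ρ²=53; F_rep = 29·(-1,-3)/10² = (-0.2900,-0.8700)
F = F_att + ΣF_rep = (-15.2900,-3.8700)
Δp = p'−p = (-0.7645,-0.1935); α = Δx/Fx = (-1529/2000) / (-1529/100) = 1/20
check: Δy/Fy = (-387/2000) / (-387/100) = 1/20 ✓

α = 1/20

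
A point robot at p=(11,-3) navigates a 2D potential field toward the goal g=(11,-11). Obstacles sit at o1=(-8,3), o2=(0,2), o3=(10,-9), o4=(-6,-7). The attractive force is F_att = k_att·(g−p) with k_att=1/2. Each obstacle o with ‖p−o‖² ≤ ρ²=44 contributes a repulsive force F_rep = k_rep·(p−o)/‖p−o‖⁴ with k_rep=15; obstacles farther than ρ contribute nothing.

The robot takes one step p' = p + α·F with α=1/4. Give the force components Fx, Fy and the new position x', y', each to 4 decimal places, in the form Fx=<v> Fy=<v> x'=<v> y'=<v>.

F_att = 1/2·(g−p) = 1/2·(0,-8) = (0.0000,-4.0000)
o1: d²=397 > ρ²=44 → inactive
o2: d²=146 > ρ²=44 → inactive
o3: d²=37 ≤ ρ²=44; F_rep = 15·(1,6)/37² = (0.0110,0.0657)
o4: d²=305 > ρ²=44 → inactive
F = F_att + ΣF_rep = (0.0110,-3.9343)
p' = p + 1/4·F = (11.0027,-3.9836)

Fx=0.0110 Fy=-3.9343 x'=11.0027 y'=-3.9836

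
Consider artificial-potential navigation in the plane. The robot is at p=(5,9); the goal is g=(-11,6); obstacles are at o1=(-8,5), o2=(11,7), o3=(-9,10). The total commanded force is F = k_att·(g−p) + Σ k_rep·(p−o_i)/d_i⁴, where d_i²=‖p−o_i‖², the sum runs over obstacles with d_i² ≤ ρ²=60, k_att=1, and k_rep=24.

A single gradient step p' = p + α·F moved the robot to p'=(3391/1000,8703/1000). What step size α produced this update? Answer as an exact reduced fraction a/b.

F_att = 1·(g−p) = 1·(-16,-3) = (-16.0000,-3.0000)
o1: d²=185 > ρ²=60 → inactive
o2: d²=40 ≤ ρ²=60; F_rep = 24·(-6,2)/40² = (-0.0900,0.0300)
o3: d²=197 > ρ²=60 → inactive
F = F_att + ΣF_rep = (-16.0900,-2.9700)
Δp = p'−p = (-1.6090,-0.2970); α = Δx/Fx = (-1609/1000) / (-1609/100) = 1/10
check: Δy/Fy = (-297/1000) / (-297/100) = 1/10 ✓

α = 1/10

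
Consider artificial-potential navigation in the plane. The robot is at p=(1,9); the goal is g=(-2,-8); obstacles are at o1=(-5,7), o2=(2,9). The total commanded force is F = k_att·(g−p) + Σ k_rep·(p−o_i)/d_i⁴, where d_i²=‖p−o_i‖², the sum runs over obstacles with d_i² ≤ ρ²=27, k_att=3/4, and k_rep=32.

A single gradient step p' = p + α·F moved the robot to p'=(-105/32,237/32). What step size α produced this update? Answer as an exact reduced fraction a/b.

α = 1/8

F_att = 3/4·(g−p) = 3/4·(-3,-17) = (-2.2500,-12.7500)
o1: d²=40 > ρ²=27 → inactive
o2: d²=1 ≤ ρ²=27; F_rep = 32·(-1,0)/1² = (-32.0000,0.0000)
F = F_att + ΣF_rep = (-34.2500,-12.7500)
Δp = p'−p = (-4.2812,-1.5938); α = Δx/Fx = (-137/32) / (-137/4) = 1/8
check: Δy/Fy = (-51/32) / (-51/4) = 1/8 ✓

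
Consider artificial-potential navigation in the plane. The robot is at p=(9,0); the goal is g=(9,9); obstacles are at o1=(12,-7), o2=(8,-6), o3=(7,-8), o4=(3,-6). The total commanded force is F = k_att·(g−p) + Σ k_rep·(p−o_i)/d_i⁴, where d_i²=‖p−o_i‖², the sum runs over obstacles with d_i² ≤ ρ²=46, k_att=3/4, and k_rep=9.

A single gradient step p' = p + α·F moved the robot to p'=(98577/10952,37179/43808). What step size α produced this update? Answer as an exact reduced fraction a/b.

α = 1/8

F_att = 3/4·(g−p) = 3/4·(0,9) = (0.0000,6.7500)
o1: d²=58 > ρ²=46 → inactive
o2: d²=37 ≤ ρ²=46; F_rep = 9·(1,6)/37² = (0.0066,0.0394)
o3: d²=68 > ρ²=46 → inactive
o4: d²=72 > ρ²=46 → inactive
F = F_att + ΣF_rep = (0.0066,6.7894)
Δp = p'−p = (0.0008,0.8487); α = Δx/Fx = (9/10952) / (9/1369) = 1/8
check: Δy/Fy = (37179/43808) / (37179/5476) = 1/8 ✓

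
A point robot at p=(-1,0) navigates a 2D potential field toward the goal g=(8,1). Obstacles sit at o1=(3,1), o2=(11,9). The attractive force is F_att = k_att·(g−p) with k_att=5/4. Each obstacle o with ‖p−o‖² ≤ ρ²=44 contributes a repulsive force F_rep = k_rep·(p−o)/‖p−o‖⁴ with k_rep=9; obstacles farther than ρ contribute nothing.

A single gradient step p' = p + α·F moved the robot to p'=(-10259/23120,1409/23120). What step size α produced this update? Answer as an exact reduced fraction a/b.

α = 1/20

F_att = 5/4·(g−p) = 5/4·(9,1) = (11.2500,1.2500)
o1: d²=17 ≤ ρ²=44; F_rep = 9·(-4,-1)/17² = (-0.1246,-0.0311)
o2: d²=225 > ρ²=44 → inactive
F = F_att + ΣF_rep = (11.1254,1.2189)
Δp = p'−p = (0.5563,0.0609); α = Δx/Fx = (12861/23120) / (12861/1156) = 1/20
check: Δy/Fy = (1409/23120) / (1409/1156) = 1/20 ✓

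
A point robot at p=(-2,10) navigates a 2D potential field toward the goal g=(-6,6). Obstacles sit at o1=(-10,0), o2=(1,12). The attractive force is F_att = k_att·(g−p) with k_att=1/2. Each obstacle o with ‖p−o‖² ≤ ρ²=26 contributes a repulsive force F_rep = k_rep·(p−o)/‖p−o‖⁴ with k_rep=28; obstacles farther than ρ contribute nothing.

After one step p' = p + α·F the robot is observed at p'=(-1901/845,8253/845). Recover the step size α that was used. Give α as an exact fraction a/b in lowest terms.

F_att = 1/2·(g−p) = 1/2·(-4,-4) = (-2.0000,-2.0000)
o1: d²=164 > ρ²=26 → inactive
o2: d²=13 ≤ ρ²=26; F_rep = 28·(-3,-2)/13² = (-0.4970,-0.3314)
F = F_att + ΣF_rep = (-2.4970,-2.3314)
Δp = p'−p = (-0.2497,-0.2331); α = Δx/Fx = (-211/845) / (-422/169) = 1/10
check: Δy/Fy = (-197/845) / (-394/169) = 1/10 ✓

α = 1/10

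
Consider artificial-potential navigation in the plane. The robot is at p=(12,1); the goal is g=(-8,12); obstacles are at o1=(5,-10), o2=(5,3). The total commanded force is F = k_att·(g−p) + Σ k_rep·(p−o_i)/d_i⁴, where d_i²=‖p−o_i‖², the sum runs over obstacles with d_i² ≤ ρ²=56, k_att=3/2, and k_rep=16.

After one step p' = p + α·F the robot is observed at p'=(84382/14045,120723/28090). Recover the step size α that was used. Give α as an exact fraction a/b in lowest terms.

α = 1/5

F_att = 3/2·(g−p) = 3/2·(-20,11) = (-30.0000,16.5000)
o1: d²=170 > ρ²=56 → inactive
o2: d²=53 ≤ ρ²=56; F_rep = 16·(7,-2)/53² = (0.0399,-0.0114)
F = F_att + ΣF_rep = (-29.9601,16.4886)
Δp = p'−p = (-5.9920,3.2977); α = Δx/Fx = (-84158/14045) / (-84158/2809) = 1/5
check: Δy/Fy = (92633/28090) / (92633/5618) = 1/5 ✓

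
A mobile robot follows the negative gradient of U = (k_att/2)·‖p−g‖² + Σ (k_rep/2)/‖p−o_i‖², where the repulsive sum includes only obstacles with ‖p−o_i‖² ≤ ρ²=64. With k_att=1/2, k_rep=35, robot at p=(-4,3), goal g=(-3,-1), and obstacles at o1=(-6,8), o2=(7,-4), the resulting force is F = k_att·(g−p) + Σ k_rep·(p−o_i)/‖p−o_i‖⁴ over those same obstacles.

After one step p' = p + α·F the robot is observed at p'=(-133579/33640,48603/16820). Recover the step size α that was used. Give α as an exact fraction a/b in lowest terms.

F_att = 1/2·(g−p) = 1/2·(1,-4) = (0.5000,-2.0000)
o1: d²=29 ≤ ρ²=64; F_rep = 35·(2,-5)/29² = (0.0832,-0.2081)
o2: d²=170 > ρ²=64 → inactive
F = F_att + ΣF_rep = (0.5832,-2.2081)
Δp = p'−p = (0.0292,-0.1104); α = Δx/Fx = (981/33640) / (981/1682) = 1/20
check: Δy/Fy = (-1857/16820) / (-1857/841) = 1/20 ✓

α = 1/20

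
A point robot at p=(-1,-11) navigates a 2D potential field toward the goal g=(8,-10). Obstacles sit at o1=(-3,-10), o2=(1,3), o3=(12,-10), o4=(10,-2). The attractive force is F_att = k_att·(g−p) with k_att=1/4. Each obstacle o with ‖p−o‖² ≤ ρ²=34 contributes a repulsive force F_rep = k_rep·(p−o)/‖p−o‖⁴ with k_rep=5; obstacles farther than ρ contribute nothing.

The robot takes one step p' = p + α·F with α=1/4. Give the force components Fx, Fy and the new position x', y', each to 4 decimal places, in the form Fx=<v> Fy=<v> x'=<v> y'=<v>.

F_att = 1/4·(g−p) = 1/4·(9,1) = (2.2500,0.2500)
o1: d²=5 ≤ ρ²=34; F_rep = 5·(2,-1)/5² = (0.4000,-0.2000)
o2: d²=200 > ρ²=34 → inactive
o3: d²=170 > ρ²=34 → inactive
o4: d²=202 > ρ²=34 → inactive
F = F_att + ΣF_rep = (2.6500,0.0500)
p' = p + 1/4·F = (-0.3375,-10.9875)

Fx=2.6500 Fy=0.0500 x'=-0.3375 y'=-10.9875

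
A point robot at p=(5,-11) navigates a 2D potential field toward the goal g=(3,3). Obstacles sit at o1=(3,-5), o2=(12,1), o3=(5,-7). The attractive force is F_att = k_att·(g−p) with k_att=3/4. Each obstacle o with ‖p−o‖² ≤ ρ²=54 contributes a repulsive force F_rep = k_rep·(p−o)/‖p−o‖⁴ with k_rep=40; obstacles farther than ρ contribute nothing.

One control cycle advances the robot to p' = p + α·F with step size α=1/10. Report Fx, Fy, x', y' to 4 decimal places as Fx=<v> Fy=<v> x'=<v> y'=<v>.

Fx=-1.4500 Fy=9.7250 x'=4.8550 y'=-10.0275

F_att = 3/4·(g−p) = 3/4·(-2,14) = (-1.5000,10.5000)
o1: d²=40 ≤ ρ²=54; F_rep = 40·(2,-6)/40² = (0.0500,-0.1500)
o2: d²=193 > ρ²=54 → inactive
o3: d²=16 ≤ ρ²=54; F_rep = 40·(0,-4)/16² = (0.0000,-0.6250)
F = F_att + ΣF_rep = (-1.4500,9.7250)
p' = p + 1/10·F = (4.8550,-10.0275)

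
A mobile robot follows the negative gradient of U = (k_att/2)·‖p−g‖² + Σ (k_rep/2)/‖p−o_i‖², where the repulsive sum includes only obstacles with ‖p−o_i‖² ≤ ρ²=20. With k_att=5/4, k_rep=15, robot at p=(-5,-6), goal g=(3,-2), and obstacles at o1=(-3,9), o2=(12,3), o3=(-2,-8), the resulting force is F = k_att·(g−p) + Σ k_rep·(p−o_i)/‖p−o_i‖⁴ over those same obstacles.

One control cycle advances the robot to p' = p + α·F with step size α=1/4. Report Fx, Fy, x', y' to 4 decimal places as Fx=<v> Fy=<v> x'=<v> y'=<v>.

Fx=9.7337 Fy=5.1775 x'=-2.5666 y'=-4.7056

F_att = 5/4·(g−p) = 5/4·(8,4) = (10.0000,5.0000)
o1: d²=229 > ρ²=20 → inactive
o2: d²=370 > ρ²=20 → inactive
o3: d²=13 ≤ ρ²=20; F_rep = 15·(-3,2)/13² = (-0.2663,0.1775)
F = F_att + ΣF_rep = (9.7337,5.1775)
p' = p + 1/4·F = (-2.5666,-4.7056)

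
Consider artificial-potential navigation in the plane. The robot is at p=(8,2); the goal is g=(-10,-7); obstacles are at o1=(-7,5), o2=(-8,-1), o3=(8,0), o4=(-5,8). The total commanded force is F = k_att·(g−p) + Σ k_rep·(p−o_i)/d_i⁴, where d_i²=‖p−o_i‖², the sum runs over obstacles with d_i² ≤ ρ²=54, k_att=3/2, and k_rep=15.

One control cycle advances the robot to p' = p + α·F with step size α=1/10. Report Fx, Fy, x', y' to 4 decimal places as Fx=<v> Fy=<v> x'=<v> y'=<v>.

Fx=-27.0000 Fy=-11.6250 x'=5.3000 y'=0.8375

F_att = 3/2·(g−p) = 3/2·(-18,-9) = (-27.0000,-13.5000)
o1: d²=234 > ρ²=54 → inactive
o2: d²=265 > ρ²=54 → inactive
o3: d²=4 ≤ ρ²=54; F_rep = 15·(0,2)/4² = (0.0000,1.8750)
o4: d²=205 > ρ²=54 → inactive
F = F_att + ΣF_rep = (-27.0000,-11.6250)
p' = p + 1/10·F = (5.3000,0.8375)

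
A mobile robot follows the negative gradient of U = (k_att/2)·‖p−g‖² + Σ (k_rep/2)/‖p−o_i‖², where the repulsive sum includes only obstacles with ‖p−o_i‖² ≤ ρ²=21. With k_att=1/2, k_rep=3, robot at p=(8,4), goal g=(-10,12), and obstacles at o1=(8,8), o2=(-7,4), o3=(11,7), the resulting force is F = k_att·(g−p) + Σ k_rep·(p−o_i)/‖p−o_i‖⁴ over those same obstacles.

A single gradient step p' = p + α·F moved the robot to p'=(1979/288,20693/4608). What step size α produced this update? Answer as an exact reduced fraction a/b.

F_att = 1/2·(g−p) = 1/2·(-18,8) = (-9.0000,4.0000)
o1: d²=16 ≤ ρ²=21; F_rep = 3·(0,-4)/16² = (0.0000,-0.0469)
o2: d²=225 > ρ²=21 → inactive
o3: d²=18 ≤ ρ²=21; F_rep = 3·(-3,-3)/18² = (-0.0278,-0.0278)
F = F_att + ΣF_rep = (-9.0278,3.9253)
Δp = p'−p = (-1.1285,0.4907); α = Δx/Fx = (-325/288) / (-325/36) = 1/8
check: Δy/Fy = (2261/4608) / (2261/576) = 1/8 ✓

α = 1/8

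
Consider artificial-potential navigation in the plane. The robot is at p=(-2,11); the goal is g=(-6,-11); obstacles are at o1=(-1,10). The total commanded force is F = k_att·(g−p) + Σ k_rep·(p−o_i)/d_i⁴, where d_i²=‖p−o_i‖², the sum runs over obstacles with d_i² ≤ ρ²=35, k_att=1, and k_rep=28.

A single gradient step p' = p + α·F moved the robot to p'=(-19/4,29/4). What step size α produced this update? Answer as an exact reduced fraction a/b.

F_att = 1·(g−p) = 1·(-4,-22) = (-4.0000,-22.0000)
o1: d²=2 ≤ ρ²=35; F_rep = 28·(-1,1)/2² = (-7.0000,7.0000)
F = F_att + ΣF_rep = (-11.0000,-15.0000)
Δp = p'−p = (-2.7500,-3.7500); α = Δx/Fx = (-11/4) / (-11) = 1/4
check: Δy/Fy = (-15/4) / (-15) = 1/4 ✓

α = 1/4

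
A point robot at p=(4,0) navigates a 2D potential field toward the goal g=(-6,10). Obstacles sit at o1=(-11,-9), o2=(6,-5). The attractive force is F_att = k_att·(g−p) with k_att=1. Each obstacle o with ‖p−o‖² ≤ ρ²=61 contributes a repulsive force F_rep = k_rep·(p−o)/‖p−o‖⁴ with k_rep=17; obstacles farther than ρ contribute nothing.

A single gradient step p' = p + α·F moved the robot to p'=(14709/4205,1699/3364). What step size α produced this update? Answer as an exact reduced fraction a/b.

α = 1/20

F_att = 1·(g−p) = 1·(-10,10) = (-10.0000,10.0000)
o1: d²=306 > ρ²=61 → inactive
o2: d²=29 ≤ ρ²=61; F_rep = 17·(-2,5)/29² = (-0.0404,0.1011)
F = F_att + ΣF_rep = (-10.0404,10.1011)
Δp = p'−p = (-0.5020,0.5051); α = Δx/Fx = (-2111/4205) / (-8444/841) = 1/20
check: Δy/Fy = (1699/3364) / (8495/841) = 1/20 ✓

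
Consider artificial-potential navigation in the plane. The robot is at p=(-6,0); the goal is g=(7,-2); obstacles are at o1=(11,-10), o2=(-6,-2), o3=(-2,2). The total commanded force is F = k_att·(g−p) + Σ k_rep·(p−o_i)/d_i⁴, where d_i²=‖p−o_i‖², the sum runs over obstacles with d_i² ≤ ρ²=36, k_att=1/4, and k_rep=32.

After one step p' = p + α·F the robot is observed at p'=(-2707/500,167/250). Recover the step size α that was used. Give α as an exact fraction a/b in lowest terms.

α = 1/5

F_att = 1/4·(g−p) = 1/4·(13,-2) = (3.2500,-0.5000)
o1: d²=389 > ρ²=36 → inactive
o2: d²=4 ≤ ρ²=36; F_rep = 32·(0,2)/4² = (0.0000,4.0000)
o3: d²=20 ≤ ρ²=36; F_rep = 32·(-4,-2)/20² = (-0.3200,-0.1600)
F = F_att + ΣF_rep = (2.9300,3.3400)
Δp = p'−p = (0.5860,0.6680); α = Δx/Fx = (293/500) / (293/100) = 1/5
check: Δy/Fy = (167/250) / (167/50) = 1/5 ✓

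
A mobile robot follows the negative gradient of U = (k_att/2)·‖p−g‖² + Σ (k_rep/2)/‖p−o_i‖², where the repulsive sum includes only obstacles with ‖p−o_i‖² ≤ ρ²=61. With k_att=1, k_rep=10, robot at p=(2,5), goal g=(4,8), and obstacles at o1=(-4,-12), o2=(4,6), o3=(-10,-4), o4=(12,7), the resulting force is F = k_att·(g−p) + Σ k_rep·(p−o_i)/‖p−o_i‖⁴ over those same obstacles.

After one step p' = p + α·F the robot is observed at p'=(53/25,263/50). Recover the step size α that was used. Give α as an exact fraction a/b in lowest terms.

F_att = 1·(g−p) = 1·(2,3) = (2.0000,3.0000)
o1: d²=325 > ρ²=61 → inactive
o2: d²=5 ≤ ρ²=61; F_rep = 10·(-2,-1)/5² = (-0.8000,-0.4000)
o3: d²=225 > ρ²=61 → inactive
o4: d²=104 > ρ²=61 → inactive
F = F_att + ΣF_rep = (1.2000,2.6000)
Δp = p'−p = (0.1200,0.2600); α = Δx/Fx = (3/25) / (6/5) = 1/10
check: Δy/Fy = (13/50) / (13/5) = 1/10 ✓

α = 1/10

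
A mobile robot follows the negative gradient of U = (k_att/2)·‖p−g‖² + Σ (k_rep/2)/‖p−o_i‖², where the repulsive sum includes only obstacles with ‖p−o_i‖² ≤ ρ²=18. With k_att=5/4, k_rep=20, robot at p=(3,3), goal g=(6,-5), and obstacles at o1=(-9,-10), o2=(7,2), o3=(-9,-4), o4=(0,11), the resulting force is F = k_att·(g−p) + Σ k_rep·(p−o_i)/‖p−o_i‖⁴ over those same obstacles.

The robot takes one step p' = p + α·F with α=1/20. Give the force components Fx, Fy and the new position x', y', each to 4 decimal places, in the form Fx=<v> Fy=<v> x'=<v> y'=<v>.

Fx=3.4732 Fy=-9.9308 x'=3.1737 y'=2.5035

F_att = 5/4·(g−p) = 5/4·(3,-8) = (3.7500,-10.0000)
o1: d²=313 > ρ²=18 → inactive
o2: d²=17 ≤ ρ²=18; F_rep = 20·(-4,1)/17² = (-0.2768,0.0692)
o3: d²=193 > ρ²=18 → inactive
o4: d²=73 > ρ²=18 → inactive
F = F_att + ΣF_rep = (3.4732,-9.9308)
p' = p + 1/20·F = (3.1737,2.5035)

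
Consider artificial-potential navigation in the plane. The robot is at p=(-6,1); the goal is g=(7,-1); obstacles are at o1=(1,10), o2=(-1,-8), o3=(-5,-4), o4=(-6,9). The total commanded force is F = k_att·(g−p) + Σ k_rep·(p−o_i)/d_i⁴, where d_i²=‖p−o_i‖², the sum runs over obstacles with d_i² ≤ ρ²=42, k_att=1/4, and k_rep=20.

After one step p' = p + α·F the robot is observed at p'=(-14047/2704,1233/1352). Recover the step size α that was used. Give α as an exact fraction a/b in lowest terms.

F_att = 1/4·(g−p) = 1/4·(13,-2) = (3.2500,-0.5000)
o1: d²=130 > ρ²=42 → inactive
o2: d²=106 > ρ²=42 → inactive
o3: d²=26 ≤ ρ²=42; F_rep = 20·(-1,5)/26² = (-0.0296,0.1479)
o4: d²=64 > ρ²=42 → inactive
F = F_att + ΣF_rep = (3.2204,-0.3521)
Δp = p'−p = (0.8051,-0.0880); α = Δx/Fx = (2177/2704) / (2177/676) = 1/4
check: Δy/Fy = (-119/1352) / (-119/338) = 1/4 ✓

α = 1/4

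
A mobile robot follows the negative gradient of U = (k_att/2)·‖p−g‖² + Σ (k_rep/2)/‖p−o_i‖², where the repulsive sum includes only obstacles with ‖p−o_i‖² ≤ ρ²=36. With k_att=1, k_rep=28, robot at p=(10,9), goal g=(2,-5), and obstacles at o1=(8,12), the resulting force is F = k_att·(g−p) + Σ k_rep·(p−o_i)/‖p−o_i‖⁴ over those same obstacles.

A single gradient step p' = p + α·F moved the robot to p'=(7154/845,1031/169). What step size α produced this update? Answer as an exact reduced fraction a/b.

F_att = 1·(g−p) = 1·(-8,-14) = (-8.0000,-14.0000)
o1: d²=13 ≤ ρ²=36; F_rep = 28·(2,-3)/13² = (0.3314,-0.4970)
F = F_att + ΣF_rep = (-7.6686,-14.4970)
Δp = p'−p = (-1.5337,-2.8994); α = Δx/Fx = (-1296/845) / (-1296/169) = 1/5
check: Δy/Fy = (-490/169) / (-2450/169) = 1/5 ✓

α = 1/5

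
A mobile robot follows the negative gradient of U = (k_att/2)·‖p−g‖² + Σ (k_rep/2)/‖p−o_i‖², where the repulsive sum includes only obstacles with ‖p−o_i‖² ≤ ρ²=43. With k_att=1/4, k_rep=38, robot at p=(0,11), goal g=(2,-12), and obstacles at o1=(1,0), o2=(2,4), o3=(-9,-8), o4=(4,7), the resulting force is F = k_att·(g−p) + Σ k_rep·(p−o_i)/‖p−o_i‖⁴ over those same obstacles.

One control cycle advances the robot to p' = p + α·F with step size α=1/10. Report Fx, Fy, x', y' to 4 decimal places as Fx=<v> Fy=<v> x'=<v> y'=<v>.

F_att = 1/4·(g−p) = 1/4·(2,-23) = (0.5000,-5.7500)
o1: d²=122 > ρ²=43 → inactive
o2: d²=53 > ρ²=43 → inactive
o3: d²=442 > ρ²=43 → inactive
o4: d²=32 ≤ ρ²=43; F_rep = 38·(-4,4)/32² = (-0.1484,0.1484)
F = F_att + ΣF_rep = (0.3516,-5.6016)
p' = p + 1/10·F = (0.0352,10.4398)

Fx=0.3516 Fy=-5.6016 x'=0.0352 y'=10.4398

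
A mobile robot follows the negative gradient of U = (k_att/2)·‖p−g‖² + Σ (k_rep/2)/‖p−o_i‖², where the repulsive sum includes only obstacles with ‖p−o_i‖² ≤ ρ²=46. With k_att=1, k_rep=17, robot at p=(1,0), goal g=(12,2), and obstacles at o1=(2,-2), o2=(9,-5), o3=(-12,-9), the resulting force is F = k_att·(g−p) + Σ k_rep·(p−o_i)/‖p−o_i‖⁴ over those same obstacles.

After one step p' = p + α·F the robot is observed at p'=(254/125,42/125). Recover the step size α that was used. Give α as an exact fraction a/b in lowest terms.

α = 1/10

F_att = 1·(g−p) = 1·(11,2) = (11.0000,2.0000)
o1: d²=5 ≤ ρ²=46; F_rep = 17·(-1,2)/5² = (-0.6800,1.3600)
o2: d²=89 > ρ²=46 → inactive
o3: d²=250 > ρ²=46 → inactive
F = F_att + ΣF_rep = (10.3200,3.3600)
Δp = p'−p = (1.0320,0.3360); α = Δx/Fx = (129/125) / (258/25) = 1/10
check: Δy/Fy = (42/125) / (84/25) = 1/10 ✓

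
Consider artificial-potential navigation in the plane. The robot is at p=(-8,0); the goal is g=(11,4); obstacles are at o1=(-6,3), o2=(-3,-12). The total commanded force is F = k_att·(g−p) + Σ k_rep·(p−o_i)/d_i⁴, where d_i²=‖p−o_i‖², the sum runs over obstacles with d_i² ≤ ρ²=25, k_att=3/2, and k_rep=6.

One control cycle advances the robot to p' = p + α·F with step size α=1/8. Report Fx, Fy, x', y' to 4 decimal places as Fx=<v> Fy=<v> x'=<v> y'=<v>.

Fx=28.4290 Fy=5.8935 x'=-4.4464 y'=0.7367

F_att = 3/2·(g−p) = 3/2·(19,4) = (28.5000,6.0000)
o1: d²=13 ≤ ρ²=25; F_rep = 6·(-2,-3)/13² = (-0.0710,-0.1065)
o2: d²=169 > ρ²=25 → inactive
F = F_att + ΣF_rep = (28.4290,5.8935)
p' = p + 1/8·F = (-4.4464,0.7367)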